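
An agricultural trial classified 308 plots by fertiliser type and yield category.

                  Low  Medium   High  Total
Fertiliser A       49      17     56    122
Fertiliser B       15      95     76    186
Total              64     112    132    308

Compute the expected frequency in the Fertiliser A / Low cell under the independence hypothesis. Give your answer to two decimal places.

25.35

Row total (Fertiliser A) = 122; column total (Low) = 64; grand total N = 308.
Expected count = (row total × column total) / N = 122 × 64 / 308 = 25.35.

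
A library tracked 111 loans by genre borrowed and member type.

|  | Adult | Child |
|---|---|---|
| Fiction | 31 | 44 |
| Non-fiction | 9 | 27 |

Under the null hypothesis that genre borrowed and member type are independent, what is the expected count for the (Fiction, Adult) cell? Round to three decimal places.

27.027

Row total (Fiction) = 75; column total (Adult) = 40; grand total N = 111.
Expected count = (row total × column total) / N = 75 × 40 / 111 = 27.027.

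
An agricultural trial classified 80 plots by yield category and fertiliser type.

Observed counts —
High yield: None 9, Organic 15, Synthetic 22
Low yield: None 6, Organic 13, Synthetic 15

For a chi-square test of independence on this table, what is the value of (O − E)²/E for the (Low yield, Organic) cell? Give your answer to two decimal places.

0.10

Row total (Low yield) = 34; column total (Organic) = 28; N = 80.
Expected count E = 34 × 28 / 80 = 11.900.
Contribution = (O − E)²/E = (13 − 11.900)² / 11.900 = 0.10.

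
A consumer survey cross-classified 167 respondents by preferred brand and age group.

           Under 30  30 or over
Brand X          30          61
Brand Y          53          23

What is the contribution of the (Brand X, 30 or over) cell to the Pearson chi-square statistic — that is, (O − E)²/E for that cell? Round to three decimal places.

Row total (Brand X) = 91; column total (30 or over) = 84; N = 167.
Expected count E = 91 × 84 / 167 = 45.7725.
Contribution = (O − E)²/E = (61 − 45.7725)² / 45.7725 = 5.066.

5.066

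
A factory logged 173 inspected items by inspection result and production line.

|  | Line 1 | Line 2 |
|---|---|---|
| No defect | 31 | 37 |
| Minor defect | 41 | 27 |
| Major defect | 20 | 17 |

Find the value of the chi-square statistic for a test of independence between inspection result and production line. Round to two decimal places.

Row totals: 68, 68, 37. Column totals: 92, 81. Grand total N = 173.
Expected counts (row total × column total / N):
  No defect, Line 1: 68×92/173 = 36.162
  No defect, Line 2: 68×81/173 = 31.838
  Minor defect, Line 1: 68×92/173 = 36.162
  Minor defect, Line 2: 68×81/173 = 31.838
  Major defect, Line 1: 37×92/173 = 19.676
  Major defect, Line 2: 37×81/173 = 17.324
Contributions (O − E)²/E:
  (31 − 36.162)²/36.162 = 0.7369
  (37 − 31.838)²/31.838 = 0.8369
  (41 − 36.162)²/36.162 = 0.6473
  (27 − 31.838)²/31.838 = 0.7352
  (20 − 19.676)²/19.676 = 0.0053
  (17 − 17.324)²/17.324 = 0.0061
χ² = 0.7369 + 0.8369 + 0.6473 + 0.7352 + 0.0053 + 0.0061 = 2.97

2.97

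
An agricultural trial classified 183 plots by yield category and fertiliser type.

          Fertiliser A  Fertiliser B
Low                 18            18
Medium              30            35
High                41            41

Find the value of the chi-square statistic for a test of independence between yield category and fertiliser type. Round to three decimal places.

Row totals: 36, 65, 82. Column totals: 89, 94. Grand total N = 183.
Expected counts (row total × column total / N):
  Low, Fertiliser A: 36×89/183 = 17.5082
  Low, Fertiliser B: 36×94/183 = 18.4918
  Medium, Fertiliser A: 65×89/183 = 31.6120
  Medium, Fertiliser B: 65×94/183 = 33.3880
  High, Fertiliser A: 82×89/183 = 39.8798
  High, Fertiliser B: 82×94/183 = 42.1202
Contributions (O − E)²/E:
  (18 − 17.5082)²/17.5082 = 0.0138
  (18 − 18.4918)²/18.4918 = 0.0131
  (30 − 31.6120)²/31.6120 = 0.0822
  (35 − 33.3880)²/33.3880 = 0.0778
  (41 − 39.8798)²/39.8798 = 0.0315
  (41 − 42.1202)²/42.1202 = 0.0298
χ² = 0.0138 + 0.0131 + 0.0822 + 0.0778 + 0.0315 + 0.0298 = 0.248

0.248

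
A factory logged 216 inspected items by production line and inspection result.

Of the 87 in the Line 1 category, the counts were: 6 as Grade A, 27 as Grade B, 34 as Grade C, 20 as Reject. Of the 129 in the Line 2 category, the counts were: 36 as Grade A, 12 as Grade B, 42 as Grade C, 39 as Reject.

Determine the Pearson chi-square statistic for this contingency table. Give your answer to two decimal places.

27.01

Row totals: 87, 129. Column totals: 42, 39, 76, 59. Grand total N = 216.
Expected counts (row total × column total / N):
  Line 1, Grade A: 87×42/216 = 16.9167
  Line 1, Grade B: 87×39/216 = 15.7083
  Line 1, Grade C: 87×76/216 = 30.6111
  Line 1, Reject: 87×59/216 = 23.7639
  Line 2, Grade A: 129×42/216 = 25.0833
  Line 2, Grade B: 129×39/216 = 23.2917
  Line 2, Grade C: 129×76/216 = 45.3889
  Line 2, Reject: 129×59/216 = 35.2361
Contributions (O − E)²/E:
  (6 − 16.9167)²/16.9167 = 7.0448
  (27 − 15.7083)²/15.7083 = 8.1169
  (34 − 30.6111)²/30.6111 = 0.3752
  (20 − 23.7639)²/23.7639 = 0.5962
  (36 − 25.0833)²/25.0833 = 4.7511
  (12 − 23.2917)²/23.2917 = 5.4742
  (42 − 45.3889)²/45.3889 = 0.2530
  (39 − 35.2361)²/35.2361 = 0.4021
χ² = 7.0448 + 8.1169 + 0.3752 + 0.5962 + 4.7511 + 5.4742 + 0.2530 + 0.4021 = 27.01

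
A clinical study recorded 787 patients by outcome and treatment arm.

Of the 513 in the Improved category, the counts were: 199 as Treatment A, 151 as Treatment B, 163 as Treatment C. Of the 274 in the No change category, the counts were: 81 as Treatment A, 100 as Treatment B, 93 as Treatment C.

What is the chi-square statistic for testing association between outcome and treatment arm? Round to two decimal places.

7.33

Row totals: 513, 274. Column totals: 280, 251, 256. Grand total N = 787.
Expected counts (row total × column total / N):
  Improved, Treatment A: 513×280/787 = 182.516
  Improved, Treatment B: 513×251/787 = 163.612
  Improved, Treatment C: 513×256/787 = 166.872
  No change, Treatment A: 274×280/787 = 97.484
  No change, Treatment B: 274×251/787 = 87.388
  No change, Treatment C: 274×256/787 = 89.128
Contributions (O − E)²/E:
  (199 − 182.516)²/182.516 = 1.4888
  (151 − 163.612)²/163.612 = 0.9722
  (163 − 166.872)²/166.872 = 0.0898
  (81 − 97.484)²/97.484 = 2.7874
  (100 − 87.388)²/87.388 = 1.8202
  (93 − 89.128)²/89.128 = 0.1682
χ² = 1.4888 + 0.9722 + 0.0898 + 2.7874 + 1.8202 + 0.1682 = 7.33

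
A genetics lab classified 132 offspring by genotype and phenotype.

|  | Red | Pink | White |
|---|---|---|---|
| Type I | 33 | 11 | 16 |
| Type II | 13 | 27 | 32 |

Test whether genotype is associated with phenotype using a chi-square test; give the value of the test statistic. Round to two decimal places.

19.84

Row totals: 60, 72. Column totals: 46, 38, 48. Grand total N = 132.
Expected counts (row total × column total / N):
  Type I, Red: 60×46/132 = 20.909
  Type I, Pink: 60×38/132 = 17.273
  Type I, White: 60×48/132 = 21.818
  Type II, Red: 72×46/132 = 25.091
  Type II, Pink: 72×38/132 = 20.727
  Type II, White: 72×48/132 = 26.182
Contributions (O − E)²/E:
  (33 − 20.909)²/20.909 = 6.9918
  (11 − 17.273)²/17.273 = 2.2782
  (16 − 21.818)²/21.818 = 1.5514
  (13 − 25.091)²/25.091 = 5.8265
  (27 − 20.727)²/20.727 = 1.8985
  (32 − 26.182)²/26.182 = 1.2928
χ² = 6.9918 + 2.2782 + 1.5514 + 5.8265 + 1.8985 + 1.2928 = 19.84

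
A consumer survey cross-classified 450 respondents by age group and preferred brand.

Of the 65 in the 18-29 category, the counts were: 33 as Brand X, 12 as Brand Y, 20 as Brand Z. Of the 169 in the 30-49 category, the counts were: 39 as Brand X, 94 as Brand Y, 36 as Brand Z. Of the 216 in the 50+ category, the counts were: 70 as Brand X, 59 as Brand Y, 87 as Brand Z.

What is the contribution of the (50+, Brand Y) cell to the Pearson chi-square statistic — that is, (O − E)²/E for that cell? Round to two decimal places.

Row total (50+) = 216; column total (Brand Y) = 165; N = 450.
Expected count E = 216 × 165 / 450 = 79.200.
Contribution = (O − E)²/E = (59 − 79.200)² / 79.200 = 5.15.

5.15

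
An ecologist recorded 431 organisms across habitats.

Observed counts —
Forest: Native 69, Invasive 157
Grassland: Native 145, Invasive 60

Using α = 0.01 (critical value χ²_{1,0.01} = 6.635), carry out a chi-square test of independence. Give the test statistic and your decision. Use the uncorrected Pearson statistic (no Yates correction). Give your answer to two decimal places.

69.49; reject H₀

Row totals: 226, 205. Column totals: 214, 217. Grand total N = 431.
Expected counts (row total × column total / N):
  Forest, Native: 226×214/431 = 112.213
  Forest, Invasive: 226×217/431 = 113.787
  Grassland, Native: 205×214/431 = 101.787
  Grassland, Invasive: 205×217/431 = 103.213
Contributions (O − E)²/E:
  (69 − 112.213)²/112.213 = 16.6412
  (157 − 113.787)²/113.787 = 16.4110
  (145 − 101.787)²/101.787 = 18.3458
  (60 − 103.213)²/103.213 = 18.0923
χ² = 16.6412 + 16.4110 + 18.3458 + 18.0923 = 69.49
df = (2−1)(2−1) = 1. Since 69.49 > 6.635, reject the null hypothesis of independence at α = 0.01.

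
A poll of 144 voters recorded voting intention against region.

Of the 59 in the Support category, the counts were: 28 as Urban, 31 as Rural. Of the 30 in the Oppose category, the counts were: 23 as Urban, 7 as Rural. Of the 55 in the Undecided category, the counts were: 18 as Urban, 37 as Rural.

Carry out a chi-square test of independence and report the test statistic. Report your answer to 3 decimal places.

Row totals: 59, 30, 55. Column totals: 69, 75. Grand total N = 144.
Expected counts (row total × column total / N):
  Support, Urban: 59×69/144 = 28.2708
  Support, Rural: 59×75/144 = 30.7292
  Oppose, Urban: 30×69/144 = 14.3750
  Oppose, Rural: 30×75/144 = 15.6250
  Undecided, Urban: 55×69/144 = 26.3542
  Undecided, Rural: 55×75/144 = 28.6458
Contributions (O − E)²/E:
  (28 − 28.2708)²/28.2708 = 0.0026
  (31 − 30.7292)²/30.7292 = 0.0024
  (23 − 14.3750)²/14.3750 = 5.1750
  (7 − 15.6250)²/15.6250 = 4.7610
  (18 − 26.3542)²/26.3542 = 2.6483
  (37 − 28.6458)²/28.6458 = 2.4364
χ² = 0.0026 + 0.0024 + 5.1750 + 4.7610 + 2.6483 + 2.4364 = 15.026

15.026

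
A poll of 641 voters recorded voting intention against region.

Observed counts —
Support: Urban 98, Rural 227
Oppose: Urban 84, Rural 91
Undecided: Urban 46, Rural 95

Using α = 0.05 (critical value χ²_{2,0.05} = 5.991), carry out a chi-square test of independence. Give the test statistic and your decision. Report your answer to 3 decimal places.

16.492; reject H₀

Row totals: 325, 175, 141. Column totals: 228, 413. Grand total N = 641.
Expected counts (row total × column total / N):
  Support, Urban: 325×228/641 = 115.6006
  Support, Rural: 325×413/641 = 209.3994
  Oppose, Urban: 175×228/641 = 62.2465
  Oppose, Rural: 175×413/641 = 112.7535
  Undecided, Urban: 141×228/641 = 50.1529
  Undecided, Rural: 141×413/641 = 90.8471
Contributions (O − E)²/E:
  (98 − 115.6006)²/115.6006 = 2.6798
  (227 − 209.3994)²/209.3994 = 1.4794
  (84 − 62.2465)²/62.2465 = 7.6023
  (91 − 112.7535)²/112.7535 = 4.1969
  (46 − 50.1529)²/50.1529 = 0.3439
  (95 − 90.8471)²/90.8471 = 0.1898
χ² = 2.6798 + 1.4794 + 7.6023 + 4.1969 + 0.3439 + 0.1898 = 16.492
df = (3−1)(2−1) = 2. Since 16.492 > 5.991, reject the null hypothesis of independence at α = 0.05.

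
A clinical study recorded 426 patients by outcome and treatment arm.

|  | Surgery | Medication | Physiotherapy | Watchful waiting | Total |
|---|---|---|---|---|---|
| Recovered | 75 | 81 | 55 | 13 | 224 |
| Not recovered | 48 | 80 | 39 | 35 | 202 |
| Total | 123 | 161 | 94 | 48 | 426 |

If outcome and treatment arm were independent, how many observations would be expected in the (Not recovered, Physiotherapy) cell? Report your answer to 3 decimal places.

44.573

Row total (Not recovered) = 202; column total (Physiotherapy) = 94; grand total N = 426.
Expected count = (row total × column total) / N = 202 × 94 / 426 = 44.573.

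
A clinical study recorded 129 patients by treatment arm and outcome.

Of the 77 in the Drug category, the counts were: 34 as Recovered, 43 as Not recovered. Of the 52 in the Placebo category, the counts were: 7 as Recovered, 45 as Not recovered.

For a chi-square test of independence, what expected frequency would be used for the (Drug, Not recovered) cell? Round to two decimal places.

52.53

Row total (Drug) = 77; column total (Not recovered) = 88; grand total N = 129.
Expected count = (row total × column total) / N = 77 × 88 / 129 = 52.53.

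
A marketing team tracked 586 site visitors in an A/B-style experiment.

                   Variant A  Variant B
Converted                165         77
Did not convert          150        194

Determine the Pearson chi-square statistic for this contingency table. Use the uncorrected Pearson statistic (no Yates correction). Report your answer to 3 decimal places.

34.519

Row totals: 242, 344. Column totals: 315, 271. Grand total N = 586.
Expected counts (row total × column total / N):
  Converted, Variant A: 242×315/586 = 130.0853
  Converted, Variant B: 242×271/586 = 111.9147
  Did not convert, Variant A: 344×315/586 = 184.9147
  Did not convert, Variant B: 344×271/586 = 159.0853
Contributions (O − E)²/E:
  (165 − 130.0853)²/130.0853 = 9.3711
  (77 − 111.9147)²/111.9147 = 10.8925
  (150 − 184.9147)²/184.9147 = 6.5924
  (194 − 159.0853)²/159.0853 = 7.6628
χ² = 9.3711 + 10.8925 + 6.5924 + 7.6628 = 34.519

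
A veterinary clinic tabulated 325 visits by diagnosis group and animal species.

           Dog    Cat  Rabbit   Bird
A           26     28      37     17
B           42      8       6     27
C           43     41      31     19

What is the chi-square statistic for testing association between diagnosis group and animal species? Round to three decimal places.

44.883

Row totals: 108, 83, 134. Column totals: 111, 77, 74, 63. Grand total N = 325.
Expected counts (row total × column total / N):
  A, Dog: 108×111/325 = 36.8862
  A, Cat: 108×77/325 = 25.5877
  A, Rabbit: 108×74/325 = 24.5908
  A, Bird: 108×63/325 = 20.9354
  B, Dog: 83×111/325 = 28.3477
  B, Cat: 83×77/325 = 19.6646
  B, Rabbit: 83×74/325 = 18.8985
  B, Bird: 83×63/325 = 16.0892
  C, Dog: 134×111/325 = 45.7662
  C, Cat: 134×77/325 = 31.7477
  C, Rabbit: 134×74/325 = 30.5108
  C, Bird: 134×63/325 = 25.9754
Contributions (O − E)²/E:
  (26 − 36.8862)²/36.8862 = 3.2128
  (28 − 25.5877)²/25.5877 = 0.2274
  (37 − 24.5908)²/24.5908 = 6.2620
  (17 − 20.9354)²/20.9354 = 0.7398
  (42 − 28.3477)²/28.3477 = 6.5750
  (8 − 19.6646)²/19.6646 = 6.9192
  (6 − 18.8985)²/18.8985 = 8.8034
  (27 − 16.0892)²/16.0892 = 7.3991
  (43 − 45.7662)²/45.7662 = 0.1672
  (41 − 31.7477)²/31.7477 = 2.6964
  (31 − 30.5108)²/30.5108 = 0.0078
  (19 − 25.9754)²/25.9754 = 1.8732
χ² = 3.2128 + 0.2274 + 6.2620 + 0.7398 + 6.5750 + 6.9192 + 8.8034 + 7.3991 + 0.1672 + 2.6964 + 0.0078 + 1.8732 = 44.883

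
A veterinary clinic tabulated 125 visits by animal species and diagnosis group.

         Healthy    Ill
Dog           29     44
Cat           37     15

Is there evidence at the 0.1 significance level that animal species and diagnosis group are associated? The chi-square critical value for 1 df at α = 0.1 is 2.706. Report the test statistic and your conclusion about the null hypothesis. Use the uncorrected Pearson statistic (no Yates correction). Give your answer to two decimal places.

12.04; reject H₀

Row totals: 73, 52. Column totals: 66, 59. Grand total N = 125.
Expected counts (row total × column total / N):
  Dog, Healthy: 73×66/125 = 38.544
  Dog, Ill: 73×59/125 = 34.456
  Cat, Healthy: 52×66/125 = 27.456
  Cat, Ill: 52×59/125 = 24.544
Contributions (O − E)²/E:
  (29 − 38.544)²/38.544 = 2.3632
  (44 − 34.456)²/34.456 = 2.6436
  (37 − 27.456)²/27.456 = 3.3176
  (15 − 24.544)²/24.544 = 3.7112
χ² = 2.3632 + 2.6436 + 3.3176 + 3.7112 = 12.04
df = (2−1)(2−1) = 1. Since 12.04 > 2.706, reject the null hypothesis of independence at α = 0.1.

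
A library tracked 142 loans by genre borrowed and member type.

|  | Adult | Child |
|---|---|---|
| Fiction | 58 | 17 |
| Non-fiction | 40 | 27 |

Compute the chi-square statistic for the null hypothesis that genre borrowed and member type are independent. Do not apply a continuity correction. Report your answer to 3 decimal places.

Row totals: 75, 67. Column totals: 98, 44. Grand total N = 142.
Expected counts (row total × column total / N):
  Fiction, Adult: 75×98/142 = 51.7606
  Fiction, Child: 75×44/142 = 23.2394
  Non-fiction, Adult: 67×98/142 = 46.2394
  Non-fiction, Child: 67×44/142 = 20.7606
Contributions (O − E)²/E:
  (58 − 51.7606)²/51.7606 = 0.7521
  (17 − 23.2394)²/23.2394 = 1.6752
  (40 − 46.2394)²/46.2394 = 0.8419
  (27 − 20.7606)²/20.7606 = 1.8752
χ² = 0.7521 + 1.6752 + 0.8419 + 1.8752 = 5.144

5.144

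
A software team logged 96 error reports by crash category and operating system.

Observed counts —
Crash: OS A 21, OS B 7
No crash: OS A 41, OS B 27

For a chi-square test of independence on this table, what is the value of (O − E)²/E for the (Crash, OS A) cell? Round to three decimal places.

0.470

Row total (Crash) = 28; column total (OS A) = 62; N = 96.
Expected count E = 28 × 62 / 96 = 18.0833.
Contribution = (O − E)²/E = (21 − 18.0833)² / 18.0833 = 0.470.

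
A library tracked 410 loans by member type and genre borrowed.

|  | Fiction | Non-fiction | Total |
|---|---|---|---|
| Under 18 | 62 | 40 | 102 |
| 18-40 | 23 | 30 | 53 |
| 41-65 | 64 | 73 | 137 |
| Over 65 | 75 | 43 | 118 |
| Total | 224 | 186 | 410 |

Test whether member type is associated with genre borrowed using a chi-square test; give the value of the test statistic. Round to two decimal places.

11.52

Grand total N = 410.
Expected counts (row total × column total / N):
  Under 18, Fiction: 102×224/410 = 55.727
  Under 18, Non-fiction: 102×186/410 = 46.273
  18-40, Fiction: 53×224/410 = 28.956
  18-40, Non-fiction: 53×186/410 = 24.044
  41-65, Fiction: 137×224/410 = 74.849
  41-65, Non-fiction: 137×186/410 = 62.151
  Over 65, Fiction: 118×224/410 = 64.468
  Over 65, Non-fiction: 118×186/410 = 53.532
Contributions (O − E)²/E:
  (62 − 55.727)²/55.727 = 0.7061
  (40 − 46.273)²/46.273 = 0.8504
  (23 − 28.956)²/28.956 = 1.2251
  (30 − 24.044)²/24.044 = 1.4754
  (64 − 74.849)²/74.849 = 1.5725
  (73 − 62.151)²/62.151 = 1.8938
  (75 − 64.468)²/64.468 = 1.7206
  (43 − 53.532)²/53.532 = 2.0721
χ² = 0.7061 + 0.8504 + 1.2251 + 1.4754 + 1.5725 + 1.8938 + 1.7206 + 2.0721 = 11.52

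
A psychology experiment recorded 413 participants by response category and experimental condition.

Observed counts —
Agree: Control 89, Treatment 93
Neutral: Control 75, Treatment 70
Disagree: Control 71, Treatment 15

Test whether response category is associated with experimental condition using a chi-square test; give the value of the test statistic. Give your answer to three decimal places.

Row totals: 182, 145, 86. Column totals: 235, 178. Grand total N = 413.
Expected counts (row total × column total / N):
  Agree, Control: 182×235/413 = 103.5593
  Agree, Treatment: 182×178/413 = 78.4407
  Neutral, Control: 145×235/413 = 82.5061
  Neutral, Treatment: 145×178/413 = 62.4939
  Disagree, Control: 86×235/413 = 48.9346
  Disagree, Treatment: 86×178/413 = 37.0654
Contributions (O − E)²/E:
  (89 − 103.5593)²/103.5593 = 2.0469
  (93 − 78.4407)²/78.4407 = 2.7023
  (75 − 82.5061)²/82.5061 = 0.6829
  (70 − 62.4939)²/62.4939 = 0.9016
  (71 − 48.9346)²/48.9346 = 9.9496
  (15 − 37.0654)²/37.0654 = 13.1358
χ² = 2.0469 + 2.7023 + 0.6829 + 0.9016 + 9.9496 + 13.1358 = 29.419

29.419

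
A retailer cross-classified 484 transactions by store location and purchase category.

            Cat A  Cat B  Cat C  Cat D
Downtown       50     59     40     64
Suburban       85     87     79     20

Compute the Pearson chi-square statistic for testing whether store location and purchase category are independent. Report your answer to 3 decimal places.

Row totals: 213, 271. Column totals: 135, 146, 119, 84. Grand total N = 484.
Expected counts (row total × column total / N):
  Downtown, Cat A: 213×135/484 = 59.4112
  Downtown, Cat B: 213×146/484 = 64.2521
  Downtown, Cat C: 213×119/484 = 52.3698
  Downtown, Cat D: 213×84/484 = 36.9669
  Suburban, Cat A: 271×135/484 = 75.5888
  Suburban, Cat B: 271×146/484 = 81.7479
  Suburban, Cat C: 271×119/484 = 66.6302
  Suburban, Cat D: 271×84/484 = 47.0331
Contributions (O − E)²/E:
  (50 − 59.4112)²/59.4112 = 1.4908
  (59 − 64.2521)²/64.2521 = 0.4293
  (40 − 52.3698)²/52.3698 = 2.9218
  (64 − 36.9669)²/36.9669 = 19.7687
  (85 − 75.5888)²/75.5888 = 1.1717
  (87 − 81.7479)²/81.7479 = 0.3374
  (79 − 66.6302)²/66.6302 = 2.2964
  (20 − 47.0331)²/47.0331 = 15.5377
χ² = 1.4908 + 0.4293 + 2.9218 + 19.7687 + 1.1717 + 0.3374 + 2.2964 + 15.5377 = 43.954

43.954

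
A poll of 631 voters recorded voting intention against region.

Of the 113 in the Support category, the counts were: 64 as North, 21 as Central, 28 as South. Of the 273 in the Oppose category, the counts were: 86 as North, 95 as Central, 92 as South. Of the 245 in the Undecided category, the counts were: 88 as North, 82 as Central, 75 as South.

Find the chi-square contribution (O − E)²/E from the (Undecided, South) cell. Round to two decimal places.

Row total (Undecided) = 245; column total (South) = 195; N = 631.
Expected count E = 245 × 195 / 631 = 75.713.
Contribution = (O − E)²/E = (75 − 75.713)² / 75.713 = 0.01.

0.01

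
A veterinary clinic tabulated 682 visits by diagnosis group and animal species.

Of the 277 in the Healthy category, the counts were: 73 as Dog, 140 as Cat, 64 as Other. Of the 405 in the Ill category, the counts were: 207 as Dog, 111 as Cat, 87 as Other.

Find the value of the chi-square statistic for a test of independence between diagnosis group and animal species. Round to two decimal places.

48.67

Row totals: 277, 405. Column totals: 280, 251, 151. Grand total N = 682.
Expected counts (row total × column total / N):
  Healthy, Dog: 277×280/682 = 113.724
  Healthy, Cat: 277×251/682 = 101.946
  Healthy, Other: 277×151/682 = 61.330
  Ill, Dog: 405×280/682 = 166.276
  Ill, Cat: 405×251/682 = 149.054
  Ill, Other: 405×151/682 = 89.670
Contributions (O − E)²/E:
  (73 − 113.724)²/113.724 = 14.5831
  (140 − 101.946)²/101.946 = 14.2046
  (64 − 61.330)²/61.330 = 0.1162
  (207 − 166.276)²/166.276 = 9.9740
  (111 − 149.054)²/149.054 = 9.7153
  (87 − 89.670)²/89.670 = 0.0795
χ² = 14.5831 + 14.2046 + 0.1162 + 9.9740 + 9.7153 + 0.0795 = 48.67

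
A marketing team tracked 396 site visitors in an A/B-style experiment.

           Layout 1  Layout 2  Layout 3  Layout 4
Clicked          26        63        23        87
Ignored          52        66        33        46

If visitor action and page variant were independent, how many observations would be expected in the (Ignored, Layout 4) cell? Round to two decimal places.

66.16

Row total (Ignored) = 197; column total (Layout 4) = 133; grand total N = 396.
Expected count = (row total × column total) / N = 197 × 133 / 396 = 66.16.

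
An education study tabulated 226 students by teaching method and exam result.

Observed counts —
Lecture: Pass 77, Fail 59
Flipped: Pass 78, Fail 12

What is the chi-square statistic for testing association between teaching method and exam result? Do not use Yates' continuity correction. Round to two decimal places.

22.70

Row totals: 136, 90. Column totals: 155, 71. Grand total N = 226.
Expected counts (row total × column total / N):
  Lecture, Pass: 136×155/226 = 93.274
  Lecture, Fail: 136×71/226 = 42.726
  Flipped, Pass: 90×155/226 = 61.726
  Flipped, Fail: 90×71/226 = 28.274
Contributions (O − E)²/E:
  (77 − 93.274)²/93.274 = 2.8394
  (59 − 42.726)²/42.726 = 6.1986
  (78 − 61.726)²/61.726 = 4.2906
  (12 − 28.274)²/28.274 = 9.3670
χ² = 2.8394 + 6.1986 + 4.2906 + 9.3670 = 22.70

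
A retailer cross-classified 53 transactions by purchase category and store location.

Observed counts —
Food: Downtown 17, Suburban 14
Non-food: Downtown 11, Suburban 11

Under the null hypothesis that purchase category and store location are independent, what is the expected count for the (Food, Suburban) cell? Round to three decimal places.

14.623

Row total (Food) = 31; column total (Suburban) = 25; grand total N = 53.
Expected count = (row total × column total) / N = 31 × 25 / 53 = 14.623.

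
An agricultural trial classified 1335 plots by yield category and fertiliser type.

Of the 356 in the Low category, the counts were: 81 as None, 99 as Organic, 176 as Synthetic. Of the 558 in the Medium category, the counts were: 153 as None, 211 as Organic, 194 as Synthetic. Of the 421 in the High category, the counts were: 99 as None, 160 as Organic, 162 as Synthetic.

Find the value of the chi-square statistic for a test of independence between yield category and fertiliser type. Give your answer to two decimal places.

Row totals: 356, 558, 421. Column totals: 333, 470, 532. Grand total N = 1335.
Expected counts (row total × column total / N):
  Low, None: 356×333/1335 = 88.800
  Low, Organic: 356×470/1335 = 125.333
  Low, Synthetic: 356×532/1335 = 141.867
  Medium, None: 558×333/1335 = 139.187
  Medium, Organic: 558×470/1335 = 196.449
  Medium, Synthetic: 558×532/1335 = 222.364
  High, None: 421×333/1335 = 105.013
  High, Organic: 421×470/1335 = 148.217
  High, Synthetic: 421×532/1335 = 167.769
Contributions (O − E)²/E:
  (81 − 88.800)²/88.800 = 0.6851
  (99 − 125.333)²/125.333 = 5.5327
  (176 − 141.867)²/141.867 = 8.2124
  (153 − 139.187)²/139.187 = 1.3708
  (211 − 196.449)²/196.449 = 1.0778
  (194 − 222.364)²/222.364 = 3.6180
  (99 − 105.013)²/105.013 = 0.3443
  (160 − 148.217)²/148.217 = 0.9367
  (162 − 167.769)²/167.769 = 0.1984
χ² = 0.6851 + 5.5327 + 8.2124 + 1.3708 + 1.0778 + 3.6180 + 0.3443 + 0.9367 + 0.1984 = 21.98

21.98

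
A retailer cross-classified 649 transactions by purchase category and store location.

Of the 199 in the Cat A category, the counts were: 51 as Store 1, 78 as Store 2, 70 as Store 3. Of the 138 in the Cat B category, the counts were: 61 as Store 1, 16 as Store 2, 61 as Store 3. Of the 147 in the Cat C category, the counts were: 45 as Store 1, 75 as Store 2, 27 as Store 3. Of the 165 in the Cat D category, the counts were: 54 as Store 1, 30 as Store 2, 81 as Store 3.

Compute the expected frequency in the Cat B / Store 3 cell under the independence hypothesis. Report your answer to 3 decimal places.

Row total (Cat B) = 138; column total (Store 3) = 239; grand total N = 649.
Expected count = (row total × column total) / N = 138 × 239 / 649 = 50.820.

50.820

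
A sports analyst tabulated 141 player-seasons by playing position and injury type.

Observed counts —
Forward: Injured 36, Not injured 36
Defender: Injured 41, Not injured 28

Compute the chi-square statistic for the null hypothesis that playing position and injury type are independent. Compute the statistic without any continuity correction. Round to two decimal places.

Row totals: 72, 69. Column totals: 77, 64. Grand total N = 141.
Expected counts (row total × column total / N):
  Forward, Injured: 72×77/141 = 39.319
  Forward, Not injured: 72×64/141 = 32.681
  Defender, Injured: 69×77/141 = 37.681
  Defender, Not injured: 69×64/141 = 31.319
Contributions (O − E)²/E:
  (36 − 39.319)²/39.319 = 0.2802
  (36 − 32.681)²/32.681 = 0.3371
  (41 − 37.681)²/37.681 = 0.2923
  (28 − 31.319)²/31.319 = 0.3517
χ² = 0.2802 + 0.3371 + 0.2923 + 0.3517 = 1.26

1.26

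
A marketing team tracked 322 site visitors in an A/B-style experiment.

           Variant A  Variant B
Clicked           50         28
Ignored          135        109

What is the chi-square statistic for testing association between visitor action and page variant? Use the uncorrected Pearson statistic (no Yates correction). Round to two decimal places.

Row totals: 78, 244. Column totals: 185, 137. Grand total N = 322.
Expected counts (row total × column total / N):
  Clicked, Variant A: 78×185/322 = 44.814
  Clicked, Variant B: 78×137/322 = 33.186
  Ignored, Variant A: 244×185/322 = 140.186
  Ignored, Variant B: 244×137/322 = 103.814
Contributions (O − E)²/E:
  (50 − 44.814)²/44.814 = 0.6001
  (28 − 33.186)²/33.186 = 0.8104
  (135 − 140.186)²/140.186 = 0.1918
  (109 − 103.814)²/103.814 = 0.2591
χ² = 0.6001 + 0.8104 + 0.1918 + 0.2591 = 1.86

1.86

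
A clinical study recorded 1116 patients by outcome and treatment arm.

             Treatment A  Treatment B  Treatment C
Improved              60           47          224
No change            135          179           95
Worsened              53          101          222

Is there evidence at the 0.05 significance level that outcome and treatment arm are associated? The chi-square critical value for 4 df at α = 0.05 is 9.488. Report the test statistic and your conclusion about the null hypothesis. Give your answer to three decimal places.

Row totals: 331, 409, 376. Column totals: 248, 327, 541. Grand total N = 1116.
Expected counts (row total × column total / N):
  Improved, Treatment A: 331×248/1116 = 73.5556
  Improved, Treatment B: 331×327/1116 = 96.9866
  Improved, Treatment C: 331×541/1116 = 160.4579
  No change, Treatment A: 409×248/1116 = 90.8889
  No change, Treatment B: 409×327/1116 = 119.8414
  No change, Treatment C: 409×541/1116 = 198.2697
  Worsened, Treatment A: 376×248/1116 = 83.5556
  Worsened, Treatment B: 376×327/1116 = 110.1720
  Worsened, Treatment C: 376×541/1116 = 182.2724
Contributions (O − E)²/E:
  (60 − 73.5556)²/73.5556 = 2.4982
  (47 − 96.9866)²/96.9866 = 25.7629
  (224 − 160.4579)²/160.4579 = 25.1630
  (135 − 90.8889)²/90.8889 = 21.4084
  (179 − 119.8414)²/119.8414 = 29.2031
  (95 − 198.2697)²/198.2697 = 53.7885
  (53 − 83.5556)²/83.5556 = 11.1739
  (101 − 110.1720)²/110.1720 = 0.7636
  (222 − 182.2724)²/182.2724 = 8.6589
χ² = 2.4982 + 25.7629 + 25.1630 + 21.4084 + 29.2031 + 53.7885 + 11.1739 + 0.7636 + 8.6589 = 178.421
df = (3−1)(3−1) = 4. Since 178.421 > 9.488, reject the null hypothesis of independence at α = 0.05.

178.421; reject H₀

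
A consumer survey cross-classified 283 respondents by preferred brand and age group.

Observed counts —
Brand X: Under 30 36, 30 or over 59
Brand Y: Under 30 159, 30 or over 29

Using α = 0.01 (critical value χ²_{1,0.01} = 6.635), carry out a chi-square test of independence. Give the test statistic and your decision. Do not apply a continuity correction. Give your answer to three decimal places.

Row totals: 95, 188. Column totals: 195, 88. Grand total N = 283.
Expected counts (row total × column total / N):
  Brand X, Under 30: 95×195/283 = 65.4594
  Brand X, 30 or over: 95×88/283 = 29.5406
  Brand Y, Under 30: 188×195/283 = 129.5406
  Brand Y, 30 or over: 188×88/283 = 58.4594
Contributions (O − E)²/E:
  (36 − 65.4594)²/65.4594 = 13.2579
  (59 − 29.5406)²/29.5406 = 29.3784
  (159 − 129.5406)²/129.5406 = 6.6995
  (29 − 58.4594)²/58.4594 = 14.8455
χ² = 13.2579 + 29.3784 + 6.6995 + 14.8455 = 64.181
df = (2−1)(2−1) = 1. Since 64.181 > 6.635, reject the null hypothesis of independence at α = 0.01.

64.181; reject H₀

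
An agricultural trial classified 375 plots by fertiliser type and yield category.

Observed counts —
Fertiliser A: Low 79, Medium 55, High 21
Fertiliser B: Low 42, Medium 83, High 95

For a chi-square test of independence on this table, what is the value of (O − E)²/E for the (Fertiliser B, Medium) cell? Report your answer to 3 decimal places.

Row total (Fertiliser B) = 220; column total (Medium) = 138; N = 375.
Expected count E = 220 × 138 / 375 = 80.9600.
Contribution = (O − E)²/E = (83 − 80.9600)² / 80.9600 = 0.051.

0.051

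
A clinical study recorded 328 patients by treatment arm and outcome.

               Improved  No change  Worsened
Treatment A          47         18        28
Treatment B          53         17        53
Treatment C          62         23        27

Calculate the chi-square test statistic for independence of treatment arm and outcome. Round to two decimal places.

Row totals: 93, 123, 112. Column totals: 162, 58, 108. Grand total N = 328.
Expected counts (row total × column total / N):
  Treatment A, Improved: 93×162/328 = 45.933
  Treatment A, No change: 93×58/328 = 16.445
  Treatment A, Worsened: 93×108/328 = 30.622
  Treatment B, Improved: 123×162/328 = 60.750
  Treatment B, No change: 123×58/328 = 21.750
  Treatment B, Worsened: 123×108/328 = 40.500
  Treatment C, Improved: 112×162/328 = 55.317
  Treatment C, No change: 112×58/328 = 19.805
  Treatment C, Worsened: 112×108/328 = 36.878
Contributions (O − E)²/E:
  (47 − 45.933)²/45.933 = 0.0248
  (18 − 16.445)²/16.445 = 0.1470
  (28 − 30.622)²/30.622 = 0.2245
  (53 − 60.750)²/60.750 = 0.9887
  (17 − 21.750)²/21.750 = 1.0374
  (53 − 40.500)²/40.500 = 3.8580
  (62 − 55.317)²/55.317 = 0.8074
  (23 − 19.805)²/19.805 = 0.5154
  (27 − 36.878)²/36.878 = 2.6459
χ² = 0.0248 + 0.1470 + 0.2245 + 0.9887 + 1.0374 + 3.8580 + 0.8074 + 0.5154 + 2.6459 = 10.25

10.25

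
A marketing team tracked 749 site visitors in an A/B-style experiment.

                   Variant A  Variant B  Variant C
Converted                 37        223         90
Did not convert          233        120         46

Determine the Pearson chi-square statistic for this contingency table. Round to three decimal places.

185.033

Row totals: 350, 399. Column totals: 270, 343, 136. Grand total N = 749.
Expected counts (row total × column total / N):
  Converted, Variant A: 350×270/749 = 126.1682
  Converted, Variant B: 350×343/749 = 160.2804
  Converted, Variant C: 350×136/749 = 63.5514
  Did not convert, Variant A: 399×270/749 = 143.8318
  Did not convert, Variant B: 399×343/749 = 182.7196
  Did not convert, Variant C: 399×136/749 = 72.4486
Contributions (O − E)²/E:
  (37 − 126.1682)²/126.1682 = 63.0188
  (223 − 160.2804)²/160.2804 = 24.5429
  (90 − 63.5514)²/63.5514 = 11.0073
  (233 − 143.8318)²/143.8318 = 55.2796
  (120 − 182.7196)²/182.7196 = 21.5289
  (46 − 72.4486)²/72.4486 = 9.6555
χ² = 63.0188 + 24.5429 + 11.0073 + 55.2796 + 21.5289 + 9.6555 = 185.033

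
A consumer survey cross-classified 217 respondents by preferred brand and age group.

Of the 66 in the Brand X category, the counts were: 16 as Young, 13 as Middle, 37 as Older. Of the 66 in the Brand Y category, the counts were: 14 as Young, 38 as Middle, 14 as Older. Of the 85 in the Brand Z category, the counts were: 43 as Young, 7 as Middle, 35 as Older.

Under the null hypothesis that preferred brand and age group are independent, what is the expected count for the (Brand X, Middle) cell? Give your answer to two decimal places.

17.64

Row total (Brand X) = 66; column total (Middle) = 58; grand total N = 217.
Expected count = (row total × column total) / N = 66 × 58 / 217 = 17.64.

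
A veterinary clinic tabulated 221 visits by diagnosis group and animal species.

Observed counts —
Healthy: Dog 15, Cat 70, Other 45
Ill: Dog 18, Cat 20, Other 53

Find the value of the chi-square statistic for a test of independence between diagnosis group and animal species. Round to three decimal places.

Row totals: 130, 91. Column totals: 33, 90, 98. Grand total N = 221.
Expected counts (row total × column total / N):
  Healthy, Dog: 130×33/221 = 19.4118
  Healthy, Cat: 130×90/221 = 52.9412
  Healthy, Other: 130×98/221 = 57.6471
  Ill, Dog: 91×33/221 = 13.5882
  Ill, Cat: 91×90/221 = 37.0588
  Ill, Other: 91×98/221 = 40.3529
Contributions (O − E)²/E:
  (15 − 19.4118)²/19.4118 = 1.0027
  (70 − 52.9412)²/52.9412 = 5.4967
  (45 − 57.6471)²/57.6471 = 2.7746
  (18 − 13.5882)²/13.5882 = 1.4324
  (20 − 37.0588)²/37.0588 = 7.8525
  (53 − 40.3529)²/40.3529 = 3.9638
χ² = 1.0027 + 5.4967 + 2.7746 + 1.4324 + 7.8525 + 3.9638 = 22.523

22.523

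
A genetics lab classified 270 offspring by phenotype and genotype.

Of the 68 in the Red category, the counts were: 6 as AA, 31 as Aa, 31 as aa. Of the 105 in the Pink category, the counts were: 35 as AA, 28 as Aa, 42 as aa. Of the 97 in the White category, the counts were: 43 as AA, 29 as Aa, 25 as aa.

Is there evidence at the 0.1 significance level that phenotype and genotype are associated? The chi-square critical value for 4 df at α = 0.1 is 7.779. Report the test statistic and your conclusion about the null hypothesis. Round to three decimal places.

26.317; reject H₀

Row totals: 68, 105, 97. Column totals: 84, 88, 98. Grand total N = 270.
Expected counts (row total × column total / N):
  Red, AA: 68×84/270 = 21.1556
  Red, Aa: 68×88/270 = 22.1630
  Red, aa: 68×98/270 = 24.6815
  Pink, AA: 105×84/270 = 32.6667
  Pink, Aa: 105×88/270 = 34.2222
  Pink, aa: 105×98/270 = 38.1111
  White, AA: 97×84/270 = 30.1778
  White, Aa: 97×88/270 = 31.6148
  White, aa: 97×98/270 = 35.2074
Contributions (O − E)²/E:
  (6 − 21.1556)²/21.1556 = 10.8573
  (31 − 22.1630)²/22.1630 = 3.5236
  (31 − 24.6815)²/24.6815 = 1.6175
  (35 − 32.6667)²/32.6667 = 0.1667
  (28 − 34.2222)²/34.2222 = 1.1313
  (42 − 38.1111)²/38.1111 = 0.3968
  (43 − 30.1778)²/30.1778 = 5.4480
  (29 − 31.6148)²/31.6148 = 0.2163
  (25 − 35.2074)²/35.2074 = 2.9593
χ² = 10.8573 + 3.5236 + 1.6175 + 0.1667 + 1.1313 + 0.3968 + 5.4480 + 0.2163 + 2.9593 = 26.317
df = (3−1)(3−1) = 4. Since 26.317 > 7.779, reject the null hypothesis of independence at α = 0.1.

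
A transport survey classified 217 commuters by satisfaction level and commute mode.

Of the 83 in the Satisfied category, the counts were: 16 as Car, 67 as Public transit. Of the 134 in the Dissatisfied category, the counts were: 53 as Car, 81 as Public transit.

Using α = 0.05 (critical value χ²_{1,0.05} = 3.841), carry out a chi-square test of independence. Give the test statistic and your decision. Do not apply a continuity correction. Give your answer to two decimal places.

Row totals: 83, 134. Column totals: 69, 148. Grand total N = 217.
Expected counts (row total × column total / N):
  Satisfied, Car: 83×69/217 = 26.392
  Satisfied, Public transit: 83×148/217 = 56.608
  Dissatisfied, Car: 134×69/217 = 42.608
  Dissatisfied, Public transit: 134×148/217 = 91.392
Contributions (O − E)²/E:
  (16 − 26.392)²/26.392 = 4.0919
  (67 − 56.608)²/56.608 = 1.9077
  (53 − 42.608)²/42.608 = 2.5346
  (81 − 91.392)²/91.392 = 1.1817
χ² = 4.0919 + 1.9077 + 2.5346 + 1.1817 = 9.72
df = (2−1)(2−1) = 1. Since 9.72 > 3.841, reject the null hypothesis of independence at α = 0.05.

9.72; reject H₀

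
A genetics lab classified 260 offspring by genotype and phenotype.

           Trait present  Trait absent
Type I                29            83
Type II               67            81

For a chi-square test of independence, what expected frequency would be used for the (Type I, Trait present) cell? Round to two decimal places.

Row total (Type I) = 112; column total (Trait present) = 96; grand total N = 260.
Expected count = (row total × column total) / N = 112 × 96 / 260 = 41.35.

41.35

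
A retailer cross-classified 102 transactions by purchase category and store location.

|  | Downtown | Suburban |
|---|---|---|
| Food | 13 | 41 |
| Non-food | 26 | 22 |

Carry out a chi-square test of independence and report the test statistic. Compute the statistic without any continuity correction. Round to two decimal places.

9.74

Row totals: 54, 48. Column totals: 39, 63. Grand total N = 102.
Expected counts (row total × column total / N):
  Food, Downtown: 54×39/102 = 20.647
  Food, Suburban: 54×63/102 = 33.353
  Non-food, Downtown: 48×39/102 = 18.353
  Non-food, Suburban: 48×63/102 = 29.647
Contributions (O − E)²/E:
  (13 − 20.647)²/20.647 = 2.8322
  (41 − 33.353)²/33.353 = 1.7533
  (26 − 18.353)²/18.353 = 3.1862
  (22 − 29.647)²/29.647 = 1.9724
χ² = 2.8322 + 1.7533 + 3.1862 + 1.9724 = 9.74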